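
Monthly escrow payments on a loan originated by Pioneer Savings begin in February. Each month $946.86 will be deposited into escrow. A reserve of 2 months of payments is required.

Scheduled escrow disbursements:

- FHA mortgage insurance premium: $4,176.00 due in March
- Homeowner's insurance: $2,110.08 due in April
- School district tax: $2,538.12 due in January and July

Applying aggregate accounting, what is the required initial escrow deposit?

$5,339.22

Cushion = 2 × $946.86 = $1,893.72
Trial balance (start $0, +$946.86 each month, − disbursements):
  Feb: +$946.86 → $946.86
  Mar: +$946.86 − $4,176.00 → -$2,282.28
  Apr: +$946.86 − $2,110.08 → -$3,445.50
  May: +$946.86 → -$2,498.64
  Jun: +$946.86 → -$1,551.78
  Jul: +$946.86 − $2,538.12 → -$3,143.04
  Aug: +$946.86 → -$2,196.18
  Sep: +$946.86 → -$1,249.32
  Oct: +$946.86 → -$302.46
  Nov: +$946.86 → $644.40
  Dec: +$946.86 → $1,591.26
  Jan: +$946.86 − $2,538.12 → $0.00
Lowest trial balance = -$3,445.50 (Apr)
Initial deposit = cushion − low point = $1,893.72 − (-$3,445.50) = $5,339.22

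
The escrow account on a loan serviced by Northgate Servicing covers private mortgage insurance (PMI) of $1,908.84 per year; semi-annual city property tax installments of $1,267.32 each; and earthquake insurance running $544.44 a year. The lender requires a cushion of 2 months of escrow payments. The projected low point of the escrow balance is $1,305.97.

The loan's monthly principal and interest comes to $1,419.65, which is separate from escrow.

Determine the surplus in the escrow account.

$474.65

Private mortgage insurance (PMI) — $1,908.84
City property tax — $1,267.32 × 2 = $2,534.64
Earthquake insurance — $544.44
Annual escrow total = $1,908.84 + $2,534.64 + $544.44 = $4,987.92
Monthly escrow = $4,987.92 ÷ 12 = $415.66
Required reserve = 2 × $415.66 = $831.32
Surplus = $1,305.97 − $831.32 = $474.65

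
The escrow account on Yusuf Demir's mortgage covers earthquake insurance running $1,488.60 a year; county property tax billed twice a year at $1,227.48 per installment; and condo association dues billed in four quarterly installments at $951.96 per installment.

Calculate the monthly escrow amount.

$645.95

Earthquake insurance = $1,488.60/yr
County property tax = $1,227.48 × 2 = $2,454.96/yr
Condo association dues = $951.96 × 4 = $3,807.84/yr
Annual escrow total = $7,751.40
Base monthly escrow = $7,751.40 / 12 = $645.95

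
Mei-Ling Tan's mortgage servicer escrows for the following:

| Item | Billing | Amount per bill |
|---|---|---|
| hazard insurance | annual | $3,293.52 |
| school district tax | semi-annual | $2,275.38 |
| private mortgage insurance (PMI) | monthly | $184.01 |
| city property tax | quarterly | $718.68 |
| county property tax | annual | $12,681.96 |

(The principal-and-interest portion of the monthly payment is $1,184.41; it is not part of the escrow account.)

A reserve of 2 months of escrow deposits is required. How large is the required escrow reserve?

$4,268.18

Hazard insurance — $3,293.52/yr
School district tax — $2,275.38 × 2 = $4,550.76/yr
Private mortgage insurance (PMI) — $184.01 × 12 = $2,208.12/yr
City property tax — $718.68 × 4 = $2,874.72/yr
County property tax — $12,681.96/yr
Annual escrow total = $3,293.52 + $4,550.76 + $2,208.12 + $2,874.72 + $12,681.96 = $25,609.08
Monthly escrow = $25,609.08 / 12 = $2,134.09
Required cushion = 2 × $2,134.09 = $4,268.18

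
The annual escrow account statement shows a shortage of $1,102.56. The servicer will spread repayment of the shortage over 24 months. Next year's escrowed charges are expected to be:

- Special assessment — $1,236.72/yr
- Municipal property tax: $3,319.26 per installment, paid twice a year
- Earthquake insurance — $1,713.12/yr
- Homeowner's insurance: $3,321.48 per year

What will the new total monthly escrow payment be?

$1,121.76

Special assessment: $1,236.72
Municipal property tax: $3,319.26 × 2 = $6,638.52
Earthquake insurance: $1,713.12
Homeowner's insurance: $3,321.48
Total per year = $12,909.84
Base monthly escrow = $12,909.84 ÷ 12 = $1,075.82
Shortage per month = $1,102.56 ÷ 24 = $45.94
Adjusted monthly = $1,075.82 + $45.94 = $1,121.76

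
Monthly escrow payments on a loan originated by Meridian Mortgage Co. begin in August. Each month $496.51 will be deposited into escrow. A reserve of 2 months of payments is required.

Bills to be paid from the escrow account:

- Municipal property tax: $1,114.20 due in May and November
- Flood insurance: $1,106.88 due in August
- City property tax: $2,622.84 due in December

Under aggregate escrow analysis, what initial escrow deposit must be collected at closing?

Cushion = 2 × $496.51 = $993.02
Trial balance (start $0, +$496.51 each month, − disbursements):
  Aug: +$496.51 − $1,106.88 → -$610.37
  Sep: +$496.51 → -$113.86
  Oct: +$496.51 → $382.65
  Nov: +$496.51 − $1,114.20 → -$235.04
  Dec: +$496.51 − $2,622.84 → -$2,361.37
  Jan: +$496.51 → -$1,864.86
  Feb: +$496.51 → -$1,368.35
  Mar: +$496.51 → -$871.84
  Apr: +$496.51 → -$375.33
  May: +$496.51 − $1,114.20 → -$993.02
  Jun: +$496.51 → -$496.51
  Jul: +$496.51 → $0.00
Lowest trial balance = -$2,361.37 (Dec)
Initial deposit = cushion − low point = $993.02 − (-$2,361.37) = $3,354.39

$3,354.39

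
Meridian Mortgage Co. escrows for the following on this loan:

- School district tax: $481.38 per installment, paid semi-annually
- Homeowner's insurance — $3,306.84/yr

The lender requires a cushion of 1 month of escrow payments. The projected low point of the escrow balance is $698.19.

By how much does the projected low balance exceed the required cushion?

$342.39

School district tax: $481.38 × 2 = $962.76 per year
Homeowner's insurance: $3,306.84 per year
Annual escrow total = $962.76 + $3,306.84 = $4,269.60
Monthly escrow = $4,269.60 ÷ 12 = $355.80
Required reserve = 1 × $355.80 = $355.80
Excess over cushion: $698.19 − $355.80 = $342.39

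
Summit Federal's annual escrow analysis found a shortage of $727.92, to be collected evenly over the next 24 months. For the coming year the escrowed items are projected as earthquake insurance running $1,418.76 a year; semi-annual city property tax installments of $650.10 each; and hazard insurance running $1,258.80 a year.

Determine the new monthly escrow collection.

Earthquake insurance — $1,418.76/yr
City property tax — $650.10 × 2 = $1,300.20/yr
Hazard insurance — $1,258.80/yr
Total annual escrow = $1,418.76 + $1,300.20 + $1,258.80 = $3,977.76
Base monthly escrow = $3,977.76 / 12 = $331.48
Monthly shortage recovery: $727.92 / 24 = $30.33
New monthly escrow = $331.48 + $30.33 = $361.81

$361.81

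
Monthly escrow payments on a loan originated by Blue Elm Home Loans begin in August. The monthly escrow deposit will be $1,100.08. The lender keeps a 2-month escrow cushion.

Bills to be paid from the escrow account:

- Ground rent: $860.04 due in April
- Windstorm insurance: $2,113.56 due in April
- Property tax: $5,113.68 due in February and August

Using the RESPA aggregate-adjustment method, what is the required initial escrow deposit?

Cushion = 2 × $1,100.08 = $2,200.16
Trial balance (start $0, +$1,100.08 each month, − disbursements):
  Aug: +$1,100.08 − $5,113.68 → -$4,013.60
  Sep: +$1,100.08 → -$2,913.52
  Oct: +$1,100.08 → -$1,813.44
  Nov: +$1,100.08 → -$713.36
  Dec: +$1,100.08 → $386.72
  Jan: +$1,100.08 → $1,486.80
  Feb: +$1,100.08 − $5,113.68 → -$2,526.80
  Mar: +$1,100.08 → -$1,426.72
  Apr: +$1,100.08 − $2,973.60 → -$3,300.24
  May: +$1,100.08 → -$2,200.16
  Jun: +$1,100.08 → -$1,100.08
  Jul: +$1,100.08 → $0.00
Lowest trial balance = -$4,013.60 (Aug)
Initial deposit = cushion − low point = $2,200.16 − (-$4,013.60) = $6,213.76

$6,213.76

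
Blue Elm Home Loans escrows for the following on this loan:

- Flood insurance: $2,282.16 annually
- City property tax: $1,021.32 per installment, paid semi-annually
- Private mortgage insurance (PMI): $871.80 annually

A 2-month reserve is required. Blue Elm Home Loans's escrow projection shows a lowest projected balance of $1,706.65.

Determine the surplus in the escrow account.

$840.55

Flood insurance — $2,282.16
City property tax — $1,021.32 × 2 = $2,042.64
Private mortgage insurance (PMI) — $871.80
Yearly total = $2,282.16 + $2,042.64 + $871.80 = $5,196.60
Monthly = $5,196.60 / 12 = $433.05
Required reserve = 2 × $433.05 = $866.10
Excess over cushion: $1,706.65 − $866.10 = $840.55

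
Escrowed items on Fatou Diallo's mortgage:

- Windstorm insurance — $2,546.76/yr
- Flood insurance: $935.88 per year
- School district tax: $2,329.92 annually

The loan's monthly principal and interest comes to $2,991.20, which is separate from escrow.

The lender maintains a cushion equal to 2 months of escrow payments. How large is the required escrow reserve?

$968.76

Windstorm insurance — $2,546.76
Flood insurance — $935.88
School district tax — $2,329.92
Total per year = $2,546.76 + $935.88 + $2,329.92 = $5,812.56
Monthly escrow = $5,812.56 / 12 = $484.38
Required cushion = 2 × $484.38 = $968.76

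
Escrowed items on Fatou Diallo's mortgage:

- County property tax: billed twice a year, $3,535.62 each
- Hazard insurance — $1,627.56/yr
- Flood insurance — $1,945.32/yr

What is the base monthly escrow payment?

$887.01

County property tax = $3,535.62 × 2 = $7,071.24
Hazard insurance = $1,627.56
Flood insurance = $1,945.32
Annual escrow total = $7,071.24 + $1,627.56 + $1,945.32 = $10,644.12
Monthly escrow = $10,644.12 ÷ 12 = $887.01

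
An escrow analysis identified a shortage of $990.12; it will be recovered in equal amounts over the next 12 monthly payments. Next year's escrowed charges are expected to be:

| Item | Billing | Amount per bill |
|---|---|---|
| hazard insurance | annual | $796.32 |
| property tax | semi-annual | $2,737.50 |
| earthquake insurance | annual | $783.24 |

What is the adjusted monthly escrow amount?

$670.39

Hazard insurance — $796.32
Property tax — $2,737.50 × 2 = $5,475.00
Earthquake insurance — $783.24
Total per year = $796.32 + $5,475.00 + $783.24 = $7,054.56
Monthly = $7,054.56 ÷ 12 = $587.88
Shortage spread = $990.12 ÷ 12 = $82.51/mo
Adjusted monthly = $587.88 + $82.51 = $670.39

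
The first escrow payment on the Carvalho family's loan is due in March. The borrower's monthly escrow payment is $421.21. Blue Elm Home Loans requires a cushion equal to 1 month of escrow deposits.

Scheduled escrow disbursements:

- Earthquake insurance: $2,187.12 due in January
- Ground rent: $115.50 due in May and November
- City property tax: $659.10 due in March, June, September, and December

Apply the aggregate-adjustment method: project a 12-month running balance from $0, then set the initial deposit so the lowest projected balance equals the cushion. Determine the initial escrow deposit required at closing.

Cushion = 1 × $421.21 = $421.21
Trial balance (start $0, +$421.21 each month, − disbursements):
  Mar: +$421.21 − $659.10 → -$237.89
  Apr: +$421.21 → $183.32
  May: +$421.21 − $115.50 → $489.03
  Jun: +$421.21 − $659.10 → $251.14
  Jul: +$421.21 → $672.35
  Aug: +$421.21 → $1,093.56
  Sep: +$421.21 − $659.10 → $855.67
  Oct: +$421.21 → $1,276.88
  Nov: +$421.21 − $115.50 → $1,582.59
  Dec: +$421.21 − $659.10 → $1,344.70
  Jan: +$421.21 − $2,187.12 → -$421.21
  Feb: +$421.21 → $0.00
Lowest trial balance = -$421.21 (Jan)
Initial deposit = cushion − low point = $421.21 − (-$421.21) = $842.42

$842.42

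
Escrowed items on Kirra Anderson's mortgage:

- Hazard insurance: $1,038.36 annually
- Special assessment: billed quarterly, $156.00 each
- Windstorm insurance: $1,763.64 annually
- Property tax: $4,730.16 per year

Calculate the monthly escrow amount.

$679.68

Hazard insurance — $1,038.36 annually
Special assessment — $156.00 × 4 = $624.00 annually
Windstorm insurance — $1,763.64 annually
Property tax — $4,730.16 annually
Annual escrow total = $1,038.36 + $624.00 + $1,763.64 + $4,730.16 = $8,156.16
Monthly escrow = $8,156.16 / 12 = $679.68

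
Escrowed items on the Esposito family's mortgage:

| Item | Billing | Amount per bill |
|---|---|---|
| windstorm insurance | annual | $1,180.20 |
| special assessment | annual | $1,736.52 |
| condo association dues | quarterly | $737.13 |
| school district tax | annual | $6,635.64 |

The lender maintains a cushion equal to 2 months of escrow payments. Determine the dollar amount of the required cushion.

$2,083.48

Windstorm insurance — $1,180.20
Special assessment — $1,736.52
Condo association dues — $737.13 × 4 = $2,948.52
School district tax — $6,635.64
Combined annual = $1,180.20 + $1,736.52 + $2,948.52 + $6,635.64 = $12,500.88
Base monthly escrow = $12,500.88 ÷ 12 = $1,041.74
Required cushion = 2 × $1,041.74 = $2,083.48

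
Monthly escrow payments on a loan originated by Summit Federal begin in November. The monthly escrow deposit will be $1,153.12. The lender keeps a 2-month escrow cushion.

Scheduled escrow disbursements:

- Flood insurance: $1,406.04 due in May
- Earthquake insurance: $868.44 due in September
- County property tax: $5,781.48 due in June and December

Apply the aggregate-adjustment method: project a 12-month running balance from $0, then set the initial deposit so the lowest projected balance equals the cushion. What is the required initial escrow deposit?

Cushion = 2 × $1,153.12 = $2,306.24
Trial balance (start $0, +$1,153.12 each month, − disbursements):
  Nov: +$1,153.12 → $1,153.12
  Dec: +$1,153.12 − $5,781.48 → -$3,475.24
  Jan: +$1,153.12 → -$2,322.12
  Feb: +$1,153.12 → -$1,169.00
  Mar: +$1,153.12 → -$15.88
  Apr: +$1,153.12 → $1,137.24
  May: +$1,153.12 − $1,406.04 → $884.32
  Jun: +$1,153.12 − $5,781.48 → -$3,744.04
  Jul: +$1,153.12 → -$2,590.92
  Aug: +$1,153.12 → -$1,437.80
  Sep: +$1,153.12 − $868.44 → -$1,153.12
  Oct: +$1,153.12 → $0.00
Lowest trial balance = -$3,744.04 (Jun)
Initial deposit = cushion − low point = $2,306.24 − (-$3,744.04) = $6,050.28

$6,050.28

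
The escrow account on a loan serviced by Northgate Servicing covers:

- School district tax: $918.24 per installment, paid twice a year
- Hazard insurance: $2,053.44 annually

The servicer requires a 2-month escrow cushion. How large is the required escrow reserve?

$648.32

School district tax — $918.24 × 2 = $1,836.48
Hazard insurance — $2,053.44
Annual escrow total = $3,889.92
Monthly escrow = $3,889.92 / 12 = $324.16
Reserve = 2 × $324.16 = $648.32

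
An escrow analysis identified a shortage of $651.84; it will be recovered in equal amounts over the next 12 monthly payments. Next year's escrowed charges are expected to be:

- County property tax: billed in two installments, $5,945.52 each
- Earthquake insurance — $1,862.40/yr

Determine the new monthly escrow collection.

County property tax: $5,945.52 × 2 = $11,891.04 annually
Earthquake insurance: $1,862.40 annually
Total annual escrow = $11,891.04 + $1,862.40 = $13,753.44
Base monthly escrow = $13,753.44 ÷ 12 = $1,146.12
Shortage spread = $651.84 ÷ 12 = $54.32/mo
Adjusted monthly = $1,146.12 + $54.32 = $1,200.44

$1,200.44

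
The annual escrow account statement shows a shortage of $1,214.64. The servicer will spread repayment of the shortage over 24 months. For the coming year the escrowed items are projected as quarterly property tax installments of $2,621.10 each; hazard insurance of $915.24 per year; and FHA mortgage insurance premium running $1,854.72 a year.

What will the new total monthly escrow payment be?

Property tax = $2,621.10 × 4 = $10,484.40 annually
Hazard insurance = $915.24 annually
FHA mortgage insurance premium = $1,854.72 annually
Yearly total = $10,484.40 + $915.24 + $1,854.72 = $13,254.36
Monthly escrow = $13,254.36 / 12 = $1,104.53
Shortage spread = $1,214.64 / 24 = $50.61/mo
Adjusted monthly = $1,104.53 + $50.61 = $1,155.14

$1,155.14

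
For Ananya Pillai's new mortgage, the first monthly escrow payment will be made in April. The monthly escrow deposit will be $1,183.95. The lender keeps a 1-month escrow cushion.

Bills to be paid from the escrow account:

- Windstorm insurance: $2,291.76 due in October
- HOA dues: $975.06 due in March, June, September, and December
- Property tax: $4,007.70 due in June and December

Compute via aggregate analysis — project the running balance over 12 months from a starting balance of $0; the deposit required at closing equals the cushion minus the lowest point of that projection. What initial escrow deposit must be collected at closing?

Cushion = 1 × $1,183.95 = $1,183.95
Trial balance (start $0, +$1,183.95 each month, − disbursements):
  Apr: +$1,183.95 → $1,183.95
  May: +$1,183.95 → $2,367.90
  Jun: +$1,183.95 − $4,982.76 → -$1,430.91
  Jul: +$1,183.95 → -$246.96
  Aug: +$1,183.95 → $936.99
  Sep: +$1,183.95 − $975.06 → $1,145.88
  Oct: +$1,183.95 − $2,291.76 → $38.07
  Nov: +$1,183.95 → $1,222.02
  Dec: +$1,183.95 − $4,982.76 → -$2,576.79
  Jan: +$1,183.95 → -$1,392.84
  Feb: +$1,183.95 → -$208.89
  Mar: +$1,183.95 − $975.06 → $0.00
Lowest trial balance = -$2,576.79 (Dec)
Initial deposit = cushion − low point = $1,183.95 − (-$2,576.79) = $3,760.74

$3,760.74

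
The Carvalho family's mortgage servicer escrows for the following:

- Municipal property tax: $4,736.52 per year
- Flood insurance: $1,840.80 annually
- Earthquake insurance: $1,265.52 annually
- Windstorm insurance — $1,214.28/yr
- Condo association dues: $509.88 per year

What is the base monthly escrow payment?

$797.25

Municipal property tax = $4,736.52
Flood insurance = $1,840.80
Earthquake insurance = $1,265.52
Windstorm insurance = $1,214.28
Condo association dues = $509.88
Total per year = $4,736.52 + $1,840.80 + $1,265.52 + $1,214.28 + $509.88 = $9,567.00
Monthly = $9,567.00 / 12 = $797.25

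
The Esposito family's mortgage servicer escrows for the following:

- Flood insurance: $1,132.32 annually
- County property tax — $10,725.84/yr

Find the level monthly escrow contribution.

$988.18

Flood insurance = $1,132.32 annually
County property tax = $10,725.84 annually
Combined annual = $1,132.32 + $10,725.84 = $11,858.16
Per month = $11,858.16 / 12 = $988.18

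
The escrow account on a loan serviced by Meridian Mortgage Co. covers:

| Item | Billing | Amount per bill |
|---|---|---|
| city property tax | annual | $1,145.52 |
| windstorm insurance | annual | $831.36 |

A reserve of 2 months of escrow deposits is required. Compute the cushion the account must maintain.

$329.48

City property tax — $1,145.52/yr
Windstorm insurance — $831.36/yr
Total annual escrow = $1,976.88
Monthly escrow = $1,976.88 ÷ 12 = $164.74
Reserve = 2 × $164.74 = $329.48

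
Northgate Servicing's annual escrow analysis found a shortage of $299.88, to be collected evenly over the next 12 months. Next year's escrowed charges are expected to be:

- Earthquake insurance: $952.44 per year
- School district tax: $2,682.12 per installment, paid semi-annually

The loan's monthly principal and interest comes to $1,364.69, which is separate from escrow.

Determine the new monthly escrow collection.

Earthquake insurance: $952.44 per year
School district tax: $2,682.12 × 2 = $5,364.24 per year
Total per year = $6,316.68
Monthly escrow = $6,316.68 / 12 = $526.39
Shortage spread = $299.88 / 12 = $24.99/mo
Adjusted monthly = $526.39 + $24.99 = $551.38

$551.38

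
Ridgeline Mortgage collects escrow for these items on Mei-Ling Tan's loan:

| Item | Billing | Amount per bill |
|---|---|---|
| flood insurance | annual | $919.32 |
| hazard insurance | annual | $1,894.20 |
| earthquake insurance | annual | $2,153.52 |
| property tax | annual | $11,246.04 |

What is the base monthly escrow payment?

Flood insurance = $919.32/yr
Hazard insurance = $1,894.20/yr
Earthquake insurance = $2,153.52/yr
Property tax = $11,246.04/yr
Total annual escrow = $919.32 + $1,894.20 + $2,153.52 + $11,246.04 = $16,213.08
Monthly escrow = $16,213.08 / 12 = $1,351.09

$1,351.09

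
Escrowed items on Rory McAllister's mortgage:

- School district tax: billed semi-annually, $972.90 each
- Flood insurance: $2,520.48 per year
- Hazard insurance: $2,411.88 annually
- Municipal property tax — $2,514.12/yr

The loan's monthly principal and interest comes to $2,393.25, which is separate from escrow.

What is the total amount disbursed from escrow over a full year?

School district tax — $972.90 × 2 = $1,945.80 per year
Flood insurance — $2,520.48 per year
Hazard insurance — $2,411.88 per year
Municipal property tax — $2,514.12 per year
Total per year = $1,945.80 + $2,520.48 + $2,411.88 + $2,514.12 = $9,392.28

$9,392.28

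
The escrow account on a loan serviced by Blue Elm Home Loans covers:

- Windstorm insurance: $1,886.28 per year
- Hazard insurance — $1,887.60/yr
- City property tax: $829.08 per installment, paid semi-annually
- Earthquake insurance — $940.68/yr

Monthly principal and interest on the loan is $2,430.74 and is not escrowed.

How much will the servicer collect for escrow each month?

$531.06

Windstorm insurance: $1,886.28
Hazard insurance: $1,887.60
City property tax: $829.08 × 2 = $1,658.16
Earthquake insurance: $940.68
Annual escrow total = $1,886.28 + $1,887.60 + $1,658.16 + $940.68 = $6,372.72
Base monthly escrow = $6,372.72 / 12 = $531.06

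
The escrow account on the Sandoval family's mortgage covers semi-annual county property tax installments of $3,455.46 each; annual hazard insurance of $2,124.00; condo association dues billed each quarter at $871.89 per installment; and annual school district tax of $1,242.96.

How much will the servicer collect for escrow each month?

County property tax — $3,455.46 × 2 = $6,910.92 per year
Hazard insurance — $2,124.00 per year
Condo association dues — $871.89 × 4 = $3,487.56 per year
School district tax — $1,242.96 per year
Combined annual = $13,765.44
Base monthly escrow = $13,765.44 / 12 = $1,147.12

$1,147.12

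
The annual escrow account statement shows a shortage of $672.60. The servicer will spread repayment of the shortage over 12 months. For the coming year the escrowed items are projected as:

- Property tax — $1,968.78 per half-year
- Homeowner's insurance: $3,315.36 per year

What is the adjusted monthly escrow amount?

$660.46

Property tax: $1,968.78 × 2 = $3,937.56 per year
Homeowner's insurance: $3,315.36 per year
Total annual escrow = $3,937.56 + $3,315.36 = $7,252.92
Base monthly escrow = $7,252.92 ÷ 12 = $604.41
Shortage spread = $672.60 ÷ 12 = $56.05/mo
New monthly escrow = $604.41 + $56.05 = $660.46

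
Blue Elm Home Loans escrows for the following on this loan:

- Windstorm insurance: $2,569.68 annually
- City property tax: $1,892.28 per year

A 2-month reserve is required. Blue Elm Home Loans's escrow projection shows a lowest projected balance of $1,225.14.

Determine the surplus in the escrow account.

$481.48

Windstorm insurance = $2,569.68/yr
City property tax = $1,892.28/yr
Total annual escrow = $2,569.68 + $1,892.28 = $4,461.96
Base monthly escrow = $4,461.96 ÷ 12 = $371.83
Cushion = 2 × $371.83 = $743.66
Excess over cushion: $1,225.14 − $743.66 = $481.48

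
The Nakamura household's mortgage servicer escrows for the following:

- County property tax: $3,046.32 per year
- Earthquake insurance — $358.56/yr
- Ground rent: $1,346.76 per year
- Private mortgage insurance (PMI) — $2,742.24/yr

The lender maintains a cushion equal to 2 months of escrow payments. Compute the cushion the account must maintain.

$1,248.98

County property tax = $3,046.32 annually
Earthquake insurance = $358.56 annually
Ground rent = $1,346.76 annually
Private mortgage insurance (PMI) = $2,742.24 annually
Total per year = $7,493.88
Per month = $7,493.88 ÷ 12 = $624.49
Reserve = 2 × $624.49 = $1,248.98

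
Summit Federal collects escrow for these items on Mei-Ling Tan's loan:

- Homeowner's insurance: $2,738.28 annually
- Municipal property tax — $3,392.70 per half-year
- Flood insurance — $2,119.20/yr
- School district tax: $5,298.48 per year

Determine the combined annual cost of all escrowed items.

Homeowner's insurance = $2,738.28
Municipal property tax = $3,392.70 × 2 = $6,785.40
Flood insurance = $2,119.20
School district tax = $5,298.48
Yearly total = $2,738.28 + $6,785.40 + $2,119.20 + $5,298.48 = $16,941.36

$16,941.36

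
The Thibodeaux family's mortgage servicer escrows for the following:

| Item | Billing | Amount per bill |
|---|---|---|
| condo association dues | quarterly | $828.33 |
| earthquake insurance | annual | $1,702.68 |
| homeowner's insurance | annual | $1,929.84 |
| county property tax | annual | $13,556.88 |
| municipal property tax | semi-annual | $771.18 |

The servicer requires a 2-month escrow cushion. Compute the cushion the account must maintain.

$3,674.18

Condo association dues: $828.33 × 4 = $3,313.32/yr
Earthquake insurance: $1,702.68/yr
Homeowner's insurance: $1,929.84/yr
County property tax: $13,556.88/yr
Municipal property tax: $771.18 × 2 = $1,542.36/yr
Total per year = $22,045.08
Monthly escrow = $22,045.08 ÷ 12 = $1,837.09
Reserve = 2 × $1,837.09 = $3,674.18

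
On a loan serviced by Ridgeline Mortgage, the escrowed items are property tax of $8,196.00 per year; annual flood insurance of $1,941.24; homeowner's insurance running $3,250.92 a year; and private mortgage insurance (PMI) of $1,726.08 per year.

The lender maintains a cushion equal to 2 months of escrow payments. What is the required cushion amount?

$2,519.04

Property tax = $8,196.00 per year
Flood insurance = $1,941.24 per year
Homeowner's insurance = $3,250.92 per year
Private mortgage insurance (PMI) = $1,726.08 per year
Annual escrow total = $8,196.00 + $1,941.24 + $3,250.92 + $1,726.08 = $15,114.24
Base monthly escrow = $15,114.24 / 12 = $1,259.52
Required cushion = 2 × $1,259.52 = $2,519.04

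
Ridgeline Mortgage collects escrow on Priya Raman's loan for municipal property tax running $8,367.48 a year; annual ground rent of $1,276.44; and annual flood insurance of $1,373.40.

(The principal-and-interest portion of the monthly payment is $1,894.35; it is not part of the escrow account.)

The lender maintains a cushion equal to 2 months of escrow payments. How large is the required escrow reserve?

$1,836.22

Municipal property tax: $8,367.48/yr
Ground rent: $1,276.44/yr
Flood insurance: $1,373.40/yr
Combined annual = $8,367.48 + $1,276.44 + $1,373.40 = $11,017.32
Monthly escrow = $11,017.32 ÷ 12 = $918.11
Cushion = 2 × $918.11 = $1,836.22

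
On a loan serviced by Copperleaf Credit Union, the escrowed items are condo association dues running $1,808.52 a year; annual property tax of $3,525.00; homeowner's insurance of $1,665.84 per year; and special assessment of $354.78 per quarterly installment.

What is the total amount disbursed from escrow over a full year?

Condo association dues = $1,808.52/yr
Property tax = $3,525.00/yr
Homeowner's insurance = $1,665.84/yr
Special assessment = $354.78 × 4 = $1,419.12/yr
Yearly total = $1,808.52 + $3,525.00 + $1,665.84 + $1,419.12 = $8,418.48

$8,418.48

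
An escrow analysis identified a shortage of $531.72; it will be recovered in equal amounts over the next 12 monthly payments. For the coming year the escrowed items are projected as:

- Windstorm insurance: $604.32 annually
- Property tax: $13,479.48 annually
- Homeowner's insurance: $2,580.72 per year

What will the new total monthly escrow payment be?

$1,433.02

Windstorm insurance: $604.32/yr
Property tax: $13,479.48/yr
Homeowner's insurance: $2,580.72/yr
Annual escrow total = $604.32 + $13,479.48 + $2,580.72 = $16,664.52
Monthly escrow = $16,664.52 / 12 = $1,388.71
Shortage per month = $531.72 ÷ 12 = $44.31
New monthly escrow = $1,388.71 + $44.31 = $1,433.02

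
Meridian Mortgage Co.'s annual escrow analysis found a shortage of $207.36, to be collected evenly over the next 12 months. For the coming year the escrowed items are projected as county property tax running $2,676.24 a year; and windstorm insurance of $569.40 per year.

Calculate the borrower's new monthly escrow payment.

County property tax — $2,676.24
Windstorm insurance — $569.40
Yearly total = $2,676.24 + $569.40 = $3,245.64
Monthly escrow = $3,245.64 ÷ 12 = $270.47
Shortage spread = $207.36 / 12 = $17.28/mo
Adjusted monthly = $270.47 + $17.28 = $287.75

$287.75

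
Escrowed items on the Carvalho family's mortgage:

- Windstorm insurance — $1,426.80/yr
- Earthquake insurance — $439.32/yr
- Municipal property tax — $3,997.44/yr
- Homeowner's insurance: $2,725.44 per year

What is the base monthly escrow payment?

$715.75

Windstorm insurance = $1,426.80 per year
Earthquake insurance = $439.32 per year
Municipal property tax = $3,997.44 per year
Homeowner's insurance = $2,725.44 per year
Annual escrow total = $1,426.80 + $439.32 + $3,997.44 + $2,725.44 = $8,589.00
Monthly = $8,589.00 / 12 = $715.75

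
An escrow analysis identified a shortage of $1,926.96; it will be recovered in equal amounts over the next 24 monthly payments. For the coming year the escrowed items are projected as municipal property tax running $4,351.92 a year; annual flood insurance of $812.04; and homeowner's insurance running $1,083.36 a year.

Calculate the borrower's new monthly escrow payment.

Municipal property tax = $4,351.92/yr
Flood insurance = $812.04/yr
Homeowner's insurance = $1,083.36/yr
Yearly total = $4,351.92 + $812.04 + $1,083.36 = $6,247.32
Base monthly escrow = $6,247.32 ÷ 12 = $520.61
Shortage spread = $1,926.96 ÷ 24 = $80.29/mo
New monthly escrow = $520.61 + $80.29 = $600.90

$600.90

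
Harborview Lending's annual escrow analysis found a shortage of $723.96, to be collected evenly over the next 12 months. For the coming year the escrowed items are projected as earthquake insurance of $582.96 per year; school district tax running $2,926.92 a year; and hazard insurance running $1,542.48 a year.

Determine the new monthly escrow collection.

Earthquake insurance: $582.96 annually
School district tax: $2,926.92 annually
Hazard insurance: $1,542.48 annually
Yearly total = $582.96 + $2,926.92 + $1,542.48 = $5,052.36
Per month = $5,052.36 ÷ 12 = $421.03
Shortage per month = $723.96 ÷ 12 = $60.33
New monthly escrow = $421.03 + $60.33 = $481.36

$481.36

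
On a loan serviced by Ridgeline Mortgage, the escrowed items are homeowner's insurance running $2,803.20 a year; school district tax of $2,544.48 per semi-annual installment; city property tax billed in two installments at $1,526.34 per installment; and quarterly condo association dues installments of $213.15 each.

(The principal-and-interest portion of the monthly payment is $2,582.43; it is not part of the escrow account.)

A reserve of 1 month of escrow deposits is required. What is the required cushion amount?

Homeowner's insurance — $2,803.20 per year
School district tax — $2,544.48 × 2 = $5,088.96 per year
City property tax — $1,526.34 × 2 = $3,052.68 per year
Condo association dues — $213.15 × 4 = $852.60 per year
Total annual escrow = $11,797.44
Base monthly escrow = $11,797.44 / 12 = $983.12
Reserve = 1 × $983.12 = $983.12

$983.12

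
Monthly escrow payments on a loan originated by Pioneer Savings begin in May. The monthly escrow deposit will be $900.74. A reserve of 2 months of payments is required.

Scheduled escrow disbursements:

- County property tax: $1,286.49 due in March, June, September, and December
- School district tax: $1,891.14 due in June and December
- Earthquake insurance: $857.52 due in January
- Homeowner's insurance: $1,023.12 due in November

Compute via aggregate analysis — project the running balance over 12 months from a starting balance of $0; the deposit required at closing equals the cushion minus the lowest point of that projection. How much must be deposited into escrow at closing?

Cushion = 2 × $900.74 = $1,801.48
Trial balance (start $0, +$900.74 each month, − disbursements):
  May: +$900.74 → $900.74
  Jun: +$900.74 − $3,177.63 → -$1,376.15
  Jul: +$900.74 → -$475.41
  Aug: +$900.74 → $425.33
  Sep: +$900.74 − $1,286.49 → $39.58
  Oct: +$900.74 → $940.32
  Nov: +$900.74 − $1,023.12 → $817.94
  Dec: +$900.74 − $3,177.63 → -$1,458.95
  Jan: +$900.74 − $857.52 → -$1,415.73
  Feb: +$900.74 → -$514.99
  Mar: +$900.74 − $1,286.49 → -$900.74
  Apr: +$900.74 → $0.00
Lowest trial balance = -$1,458.95 (Dec)
Initial deposit = cushion − low point = $1,801.48 − (-$1,458.95) = $3,260.43

$3,260.43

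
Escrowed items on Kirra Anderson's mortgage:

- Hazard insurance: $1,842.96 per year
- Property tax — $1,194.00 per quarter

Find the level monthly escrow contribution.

Hazard insurance = $1,842.96 annually
Property tax = $1,194.00 × 4 = $4,776.00 annually
Combined annual = $6,618.96
Monthly = $6,618.96 ÷ 12 = $551.58

$551.58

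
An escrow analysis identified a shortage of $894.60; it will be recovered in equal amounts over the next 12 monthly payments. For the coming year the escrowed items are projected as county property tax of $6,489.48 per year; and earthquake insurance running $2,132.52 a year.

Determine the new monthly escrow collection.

$793.05

County property tax = $6,489.48/yr
Earthquake insurance = $2,132.52/yr
Yearly total = $6,489.48 + $2,132.52 = $8,622.00
Per month = $8,622.00 ÷ 12 = $718.50
Monthly shortage recovery: $894.60 ÷ 12 = $74.55
Adjusted monthly = $718.50 + $74.55 = $793.05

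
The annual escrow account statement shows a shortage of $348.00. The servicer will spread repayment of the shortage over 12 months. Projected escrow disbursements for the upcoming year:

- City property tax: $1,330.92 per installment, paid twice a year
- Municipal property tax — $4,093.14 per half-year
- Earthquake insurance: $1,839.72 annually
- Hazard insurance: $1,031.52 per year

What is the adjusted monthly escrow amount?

$1,172.28

City property tax: $1,330.92 × 2 = $2,661.84 per year
Municipal property tax: $4,093.14 × 2 = $8,186.28 per year
Earthquake insurance: $1,839.72 per year
Hazard insurance: $1,031.52 per year
Combined annual = $2,661.84 + $8,186.28 + $1,839.72 + $1,031.52 = $13,719.36
Monthly = $13,719.36 / 12 = $1,143.28
Shortage per month = $348.00 / 12 = $29.00
New monthly escrow = $1,143.28 + $29.00 = $1,172.28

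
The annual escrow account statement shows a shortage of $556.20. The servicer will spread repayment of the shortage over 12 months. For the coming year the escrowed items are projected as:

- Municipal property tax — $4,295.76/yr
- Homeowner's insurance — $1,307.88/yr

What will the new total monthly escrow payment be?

Municipal property tax = $4,295.76 annually
Homeowner's insurance = $1,307.88 annually
Annual escrow total = $4,295.76 + $1,307.88 = $5,603.64
Monthly escrow = $5,603.64 ÷ 12 = $466.97
Monthly shortage recovery: $556.20 ÷ 12 = $46.35
New monthly escrow = $466.97 + $46.35 = $513.32

$513.32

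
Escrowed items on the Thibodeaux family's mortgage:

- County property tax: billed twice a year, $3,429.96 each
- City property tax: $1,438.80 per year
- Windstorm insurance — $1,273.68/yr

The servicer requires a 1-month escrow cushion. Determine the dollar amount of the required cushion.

$797.70

County property tax = $3,429.96 × 2 = $6,859.92 per year
City property tax = $1,438.80 per year
Windstorm insurance = $1,273.68 per year
Annual escrow total = $6,859.92 + $1,438.80 + $1,273.68 = $9,572.40
Base monthly escrow = $9,572.40 ÷ 12 = $797.70
Cushion = 1 × $797.70 = $797.70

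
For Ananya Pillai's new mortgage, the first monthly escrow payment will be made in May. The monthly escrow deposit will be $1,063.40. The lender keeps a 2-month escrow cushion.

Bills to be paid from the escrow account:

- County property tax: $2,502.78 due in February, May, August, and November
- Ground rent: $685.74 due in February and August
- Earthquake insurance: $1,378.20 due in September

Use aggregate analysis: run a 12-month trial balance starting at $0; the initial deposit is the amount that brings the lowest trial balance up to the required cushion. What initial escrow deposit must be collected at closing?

Cushion = 2 × $1,063.40 = $2,126.80
Trial balance (start $0, +$1,063.40 each month, − disbursements):
  May: +$1,063.40 − $2,502.78 → -$1,439.38
  Jun: +$1,063.40 → -$375.98
  Jul: +$1,063.40 → $687.42
  Aug: +$1,063.40 − $3,188.52 → -$1,437.70
  Sep: +$1,063.40 − $1,378.20 → -$1,752.50
  Oct: +$1,063.40 → -$689.10
  Nov: +$1,063.40 − $2,502.78 → -$2,128.48
  Dec: +$1,063.40 → -$1,065.08
  Jan: +$1,063.40 → -$1.68
  Feb: +$1,063.40 − $3,188.52 → -$2,126.80
  Mar: +$1,063.40 → -$1,063.40
  Apr: +$1,063.40 → $0.00
Lowest trial balance = -$2,128.48 (Nov)
Initial deposit = cushion − low point = $2,126.80 − (-$2,128.48) = $4,255.28

$4,255.28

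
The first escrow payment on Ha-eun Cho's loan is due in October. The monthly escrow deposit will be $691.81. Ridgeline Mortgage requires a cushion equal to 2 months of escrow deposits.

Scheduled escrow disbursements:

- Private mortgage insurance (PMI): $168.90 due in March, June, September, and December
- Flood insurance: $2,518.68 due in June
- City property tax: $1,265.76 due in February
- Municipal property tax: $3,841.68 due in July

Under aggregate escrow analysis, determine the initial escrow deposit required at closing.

$2,598.34

Cushion = 2 × $691.81 = $1,383.62
Trial balance (start $0, +$691.81 each month, − disbursements):
  Oct: +$691.81 → $691.81
  Nov: +$691.81 → $1,383.62
  Dec: +$691.81 − $168.90 → $1,906.53
  Jan: +$691.81 → $2,598.34
  Feb: +$691.81 − $1,265.76 → $2,024.39
  Mar: +$691.81 − $168.90 → $2,547.30
  Apr: +$691.81 → $3,239.11
  May: +$691.81 → $3,930.92
  Jun: +$691.81 − $2,687.58 → $1,935.15
  Jul: +$691.81 − $3,841.68 → -$1,214.72
  Aug: +$691.81 → -$522.91
  Sep: +$691.81 − $168.90 → $0.00
Lowest trial balance = -$1,214.72 (Jul)
Initial deposit = cushion − low point = $1,383.62 − (-$1,214.72) = $2,598.34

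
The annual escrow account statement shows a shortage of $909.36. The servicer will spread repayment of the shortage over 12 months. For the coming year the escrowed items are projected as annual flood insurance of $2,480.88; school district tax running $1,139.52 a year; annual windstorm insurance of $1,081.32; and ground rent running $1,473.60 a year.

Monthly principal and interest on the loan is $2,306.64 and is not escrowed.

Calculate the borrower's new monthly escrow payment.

Flood insurance = $2,480.88 per year
School district tax = $1,139.52 per year
Windstorm insurance = $1,081.32 per year
Ground rent = $1,473.60 per year
Annual escrow total = $2,480.88 + $1,139.52 + $1,081.32 + $1,473.60 = $6,175.32
Monthly = $6,175.32 ÷ 12 = $514.61
Monthly shortage recovery: $909.36 / 12 = $75.78
Adjusted monthly = $514.61 + $75.78 = $590.39

$590.39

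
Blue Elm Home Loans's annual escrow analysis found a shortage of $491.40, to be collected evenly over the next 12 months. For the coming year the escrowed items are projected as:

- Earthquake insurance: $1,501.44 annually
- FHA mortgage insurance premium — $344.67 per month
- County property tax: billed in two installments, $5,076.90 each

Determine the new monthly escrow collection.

Earthquake insurance: $1,501.44 per year
FHA mortgage insurance premium: $344.67 × 12 = $4,136.04 per year
County property tax: $5,076.90 × 2 = $10,153.80 per year
Combined annual = $1,501.44 + $4,136.04 + $10,153.80 = $15,791.28
Per month = $15,791.28 ÷ 12 = $1,315.94
Shortage per month = $491.40 / 12 = $40.95
New monthly escrow = $1,315.94 + $40.95 = $1,356.89

$1,356.89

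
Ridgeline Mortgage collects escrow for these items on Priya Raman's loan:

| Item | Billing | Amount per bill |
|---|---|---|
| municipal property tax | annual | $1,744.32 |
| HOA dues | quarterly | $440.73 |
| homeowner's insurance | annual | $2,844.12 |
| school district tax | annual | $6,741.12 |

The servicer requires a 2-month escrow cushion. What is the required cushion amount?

$2,182.08

Municipal property tax — $1,744.32
HOA dues — $440.73 × 4 = $1,762.92
Homeowner's insurance — $2,844.12
School district tax — $6,741.12
Total annual escrow = $13,092.48
Per month = $13,092.48 / 12 = $1,091.04
Reserve = 2 × $1,091.04 = $2,182.08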